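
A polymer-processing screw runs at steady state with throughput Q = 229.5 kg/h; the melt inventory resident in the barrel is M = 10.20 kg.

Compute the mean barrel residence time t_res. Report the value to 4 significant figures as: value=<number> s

value=160.0 s

Throughput in SI: Q_s = 229.5 kg/h ÷ 3600 s/h = 0.06375 kg/s
t_res = M / Q_s = 10.20 / 0.06375 = 160 s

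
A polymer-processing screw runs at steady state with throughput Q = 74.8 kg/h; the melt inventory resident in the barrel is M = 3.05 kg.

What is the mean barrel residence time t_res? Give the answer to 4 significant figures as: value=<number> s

value=146.8 s

Q_s = Q / 3600 = 74.8 / 3600 = 0.0207778 kg/s
t_res = M / Q_s = 3.05 / 0.0207778 = 146.791 s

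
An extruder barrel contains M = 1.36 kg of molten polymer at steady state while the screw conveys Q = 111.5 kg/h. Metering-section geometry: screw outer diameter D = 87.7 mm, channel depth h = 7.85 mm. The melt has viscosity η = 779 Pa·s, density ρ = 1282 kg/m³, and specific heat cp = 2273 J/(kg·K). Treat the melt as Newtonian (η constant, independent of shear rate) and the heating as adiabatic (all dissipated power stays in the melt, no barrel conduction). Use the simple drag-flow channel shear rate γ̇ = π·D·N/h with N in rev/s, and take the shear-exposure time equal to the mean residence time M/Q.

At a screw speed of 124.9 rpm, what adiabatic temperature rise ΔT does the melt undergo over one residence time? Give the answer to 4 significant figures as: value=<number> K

Q_s = Q / 3600 = 111.5 / 3600 = 0.0309722 kg/s
Mean residence time: t_res = M/Q_s = 1.36 kg / 0.0309722 kg/s = 43.9103 s
Convert to SI: D = 0.0877 m, h = 0.00785 m, N = 124.9/60 = 2.08167 rev/s
Shear rate: γ̇ = πDN/h = π·0.0877·2.08167/0.00785 = 73.0619 s⁻¹
ΔT = η·γ̇²·t_res / (ρ·cp) = 779 · (73.0619)² · 43.9103 / (1282 · 2273) = 62.6612 K

value=62.66 K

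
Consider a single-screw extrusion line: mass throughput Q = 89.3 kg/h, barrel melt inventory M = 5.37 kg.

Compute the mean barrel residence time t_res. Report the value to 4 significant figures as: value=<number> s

Q_s = Q / 3600 = 89.3 / 3600 = 0.0248056 kg/s
Mean residence time: t_res = M/Q_s = 5.37 kg / 0.0248056 kg/s = 216.484 s

value=216.5 s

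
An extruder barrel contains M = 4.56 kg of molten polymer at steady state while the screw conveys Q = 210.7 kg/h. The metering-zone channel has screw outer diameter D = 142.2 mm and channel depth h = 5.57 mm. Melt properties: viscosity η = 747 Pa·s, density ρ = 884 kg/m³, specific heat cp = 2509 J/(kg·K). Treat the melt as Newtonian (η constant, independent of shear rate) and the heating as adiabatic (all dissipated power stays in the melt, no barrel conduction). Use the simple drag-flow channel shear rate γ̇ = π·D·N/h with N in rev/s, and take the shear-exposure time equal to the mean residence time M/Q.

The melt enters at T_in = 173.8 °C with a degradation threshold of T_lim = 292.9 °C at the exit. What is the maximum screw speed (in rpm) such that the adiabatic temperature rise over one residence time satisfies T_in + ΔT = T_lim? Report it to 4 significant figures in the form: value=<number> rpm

value=50.40 rpm

Convert throughput: Q = 210.7 kg/h = 210.7/3600 = 0.0585278 kg/s
Mean residence time: t_res = M/Q_s = 4.56 kg / 0.0585278 kg/s = 77.9117 s
Convert to metres: D = 0.1422 m, h = 0.00557 m
Allowable rise: ΔT_a = T_lim − T_in = 292.9 − 173.8 = 119.1 K
γ̇_max² = ΔT_a·ρ·cp/(η·t_res) = 119.1·884·2509/(747·77.9117) = 4538.8 s⁻²
Take the square root: γ̇_max = √(4538.8) = 67.3706 s⁻¹
N_max = γ̇_max h / (πD) = 67.3706·0.00557/(π·0.1422) = 0.839994 rev/s → ×60 = 50.3997 rpm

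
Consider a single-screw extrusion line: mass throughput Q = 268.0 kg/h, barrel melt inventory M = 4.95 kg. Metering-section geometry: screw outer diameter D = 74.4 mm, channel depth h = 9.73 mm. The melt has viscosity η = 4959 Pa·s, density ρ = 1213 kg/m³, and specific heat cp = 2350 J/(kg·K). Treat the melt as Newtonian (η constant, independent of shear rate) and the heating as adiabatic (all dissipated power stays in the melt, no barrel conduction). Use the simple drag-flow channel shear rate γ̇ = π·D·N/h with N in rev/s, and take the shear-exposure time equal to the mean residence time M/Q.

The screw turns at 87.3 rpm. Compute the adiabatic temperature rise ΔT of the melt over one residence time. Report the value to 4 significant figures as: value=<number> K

value=141.3 K

Throughput in SI: Q_s = 268.0 kg/h ÷ 3600 s/h = 0.0744444 kg/s
t_res = M / Q_s = 4.95 ÷ 0.0744444 = 66.4925 s
Geometry in metres: D = 74.4 mm → 0.0744 m, h = 9.73 mm → 0.00973 m; screw speed N = 87.3 rpm = 1.455 rev/s
γ̇ = π·D·N / h = π · 0.0744 · 1.455 / 0.00973 = 34.9521 s⁻¹
ΔT = η·γ̇²·t_res/(ρ·cp) = [4959 × 34.9521² × 66.4925] / [1213 × 2350] = 141.314 K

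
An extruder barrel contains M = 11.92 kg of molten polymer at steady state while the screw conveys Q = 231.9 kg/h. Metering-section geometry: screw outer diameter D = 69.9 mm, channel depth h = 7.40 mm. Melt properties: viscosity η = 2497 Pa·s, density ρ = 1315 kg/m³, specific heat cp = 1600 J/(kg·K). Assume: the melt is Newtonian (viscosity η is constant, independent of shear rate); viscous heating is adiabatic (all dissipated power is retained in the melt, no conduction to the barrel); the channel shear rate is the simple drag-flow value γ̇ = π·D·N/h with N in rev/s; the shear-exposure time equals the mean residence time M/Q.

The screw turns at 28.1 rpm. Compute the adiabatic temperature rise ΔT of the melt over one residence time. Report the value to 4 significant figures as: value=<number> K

value=42.42 K

Convert throughput: Q = 231.9 kg/h = 231.9/3600 = 0.0644167 kg/s
t_res = M / Q_s = 11.92 / 0.0644167 = 185.045 s
D = 69.9 mm = 0.0699 m;  h = 7.40 mm = 0.0074 m;  N = 28.1 rpm / 60 = 0.468333 rev/s
Shear rate: γ̇ = πDN/h = π·0.0699·0.468333/0.0074 = 13.8979 s⁻¹
ΔT = η·γ̇²·t_res/(ρ·cp) = [2497 × 13.8979² × 185.045] / [1315 × 1600] = 42.4181 K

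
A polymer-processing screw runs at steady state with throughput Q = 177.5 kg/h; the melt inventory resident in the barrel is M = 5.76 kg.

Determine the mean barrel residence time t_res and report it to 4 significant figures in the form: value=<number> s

value=116.8 s

Convert throughput: Q = 177.5 kg/h = 177.5/3600 = 0.0493056 kg/s
Mean residence time: t_res = M/Q_s = 5.76 kg / 0.0493056 kg/s = 116.823 s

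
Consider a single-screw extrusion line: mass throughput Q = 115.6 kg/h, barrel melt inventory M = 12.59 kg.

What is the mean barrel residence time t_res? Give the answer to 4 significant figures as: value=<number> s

value=392.1 s

Throughput in SI: Q_s = 115.6 kg/h ÷ 3600 s/h = 0.0321111 kg/s
Mean residence time: t_res = M/Q_s = 12.59 kg / 0.0321111 kg/s = 392.076 s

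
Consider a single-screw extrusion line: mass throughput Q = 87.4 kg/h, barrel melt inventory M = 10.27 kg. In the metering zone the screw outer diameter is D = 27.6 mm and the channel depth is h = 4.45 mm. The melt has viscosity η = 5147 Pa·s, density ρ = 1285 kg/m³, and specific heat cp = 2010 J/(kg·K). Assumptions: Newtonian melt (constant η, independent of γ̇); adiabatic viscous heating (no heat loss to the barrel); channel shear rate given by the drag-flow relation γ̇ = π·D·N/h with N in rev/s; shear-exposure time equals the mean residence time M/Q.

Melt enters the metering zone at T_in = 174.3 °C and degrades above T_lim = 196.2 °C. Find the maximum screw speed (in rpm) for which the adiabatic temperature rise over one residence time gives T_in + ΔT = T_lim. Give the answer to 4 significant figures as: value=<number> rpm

value=15.70 rpm

Throughput in SI: Q_s = 87.4 kg/h ÷ 3600 s/h = 0.0242778 kg/s
Mean residence time: t_res = M/Q_s = 10.27 kg / 0.0242778 kg/s = 423.021 s
D = 27.6 mm = 0.0276 m;  h = 4.45 mm = 0.00445 m
Allowable rise: ΔT_a = T_lim − T_in = 196.2 − 174.3 = 21.9 K
γ̇_max² = ΔT_a·ρ·cp / (η·t_res) = [21.9 × 1285 × 2010] / [5147 × 423.021] = 25.9793 s⁻²
γ̇_max = sqrt(25.9793) = 5.09699 s⁻¹
N_max = γ̇_max·h / (π·D) = 5.09699 · 0.00445 / (π · 0.0276) = 0.261586 rev/s = 15.6952 rpm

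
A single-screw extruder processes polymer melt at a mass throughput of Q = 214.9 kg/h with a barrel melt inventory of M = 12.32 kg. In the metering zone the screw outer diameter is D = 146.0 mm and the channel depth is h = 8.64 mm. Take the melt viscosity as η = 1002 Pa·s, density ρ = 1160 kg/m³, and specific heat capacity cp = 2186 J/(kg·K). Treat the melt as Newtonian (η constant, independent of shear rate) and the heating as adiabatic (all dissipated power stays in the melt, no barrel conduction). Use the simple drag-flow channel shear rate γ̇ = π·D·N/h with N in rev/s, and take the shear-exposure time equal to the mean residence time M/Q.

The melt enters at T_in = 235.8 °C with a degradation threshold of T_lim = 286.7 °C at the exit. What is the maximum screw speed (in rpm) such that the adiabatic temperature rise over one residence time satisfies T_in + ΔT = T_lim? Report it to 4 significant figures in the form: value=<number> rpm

Throughput in SI: Q_s = 214.9 kg/h ÷ 3600 s/h = 0.0596944 kg/s
t_res = M / Q_s = 12.32 ÷ 0.0596944 = 206.384 s
Geometry in SI: D = 146.0 mm → 0.146 m, h = 8.64 mm → 0.00864 m
ΔT_a = T_lim − T_in = 286.7 °C − 235.8 °C = 50.9 K
Invert ΔT = ηγ̇²t_res/(ρcp) for γ̇: γ̇_max² = ΔT_a ρ cp / (η t_res) = 50.9·1160·2186 / (1002·206.384) = 624.139 s⁻²
γ̇_max = sqrt(624.139) = 24.9828 s⁻¹
N_max = γ̇_max h / (πD) = 24.9828·0.00864/(π·0.146) = 0.4706 rev/s → ×60 = 28.236 rpm

value=28.24 rpm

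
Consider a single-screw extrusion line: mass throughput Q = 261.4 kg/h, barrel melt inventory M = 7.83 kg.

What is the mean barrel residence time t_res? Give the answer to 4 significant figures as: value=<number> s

value=107.8 s

Throughput in SI: Q_s = 261.4 kg/h ÷ 3600 s/h = 0.0726111 kg/s
Mean residence time: t_res = M/Q_s = 7.83 kg / 0.0726111 kg/s = 107.835 s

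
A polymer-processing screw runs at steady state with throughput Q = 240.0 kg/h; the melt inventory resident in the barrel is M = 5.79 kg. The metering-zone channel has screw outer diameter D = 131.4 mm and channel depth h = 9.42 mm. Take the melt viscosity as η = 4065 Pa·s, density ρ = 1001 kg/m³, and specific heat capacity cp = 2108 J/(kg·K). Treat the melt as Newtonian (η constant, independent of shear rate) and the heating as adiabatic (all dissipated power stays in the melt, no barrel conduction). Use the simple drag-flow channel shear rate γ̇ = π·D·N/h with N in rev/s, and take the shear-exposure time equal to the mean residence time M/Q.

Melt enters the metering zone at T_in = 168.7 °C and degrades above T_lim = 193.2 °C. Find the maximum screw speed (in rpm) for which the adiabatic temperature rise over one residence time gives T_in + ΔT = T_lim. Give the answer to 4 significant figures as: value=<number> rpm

Throughput in SI: Q_s = 240.0 kg/h ÷ 3600 s/h = 0.0666667 kg/s
Mean residence time: t_res = M/Q_s = 5.79 kg / 0.0666667 kg/s = 86.85 s
Geometry in SI: D = 131.4 mm → 0.1314 m, h = 9.42 mm → 0.00942 m
ΔT_a = T_lim − T_in = 193.2 − 168.7 = 24.5 K
Invert ΔT = ηγ̇²t_res/(ρcp) for γ̇: γ̇_max² = ΔT_a ρ cp / (η t_res) = 24.5·1001·2108 / (4065·86.85) = 146.433 s⁻²
γ̇_max = sqrt(146.433) = 12.101 s⁻¹
Solve γ̇ = πDN/h for N: N_max = γ̇_max·h/(π·D) = 12.101 × 0.00942 / (π × 0.1314) = 0.276138 rev/s = 16.5683 rpm

value=16.57 rpm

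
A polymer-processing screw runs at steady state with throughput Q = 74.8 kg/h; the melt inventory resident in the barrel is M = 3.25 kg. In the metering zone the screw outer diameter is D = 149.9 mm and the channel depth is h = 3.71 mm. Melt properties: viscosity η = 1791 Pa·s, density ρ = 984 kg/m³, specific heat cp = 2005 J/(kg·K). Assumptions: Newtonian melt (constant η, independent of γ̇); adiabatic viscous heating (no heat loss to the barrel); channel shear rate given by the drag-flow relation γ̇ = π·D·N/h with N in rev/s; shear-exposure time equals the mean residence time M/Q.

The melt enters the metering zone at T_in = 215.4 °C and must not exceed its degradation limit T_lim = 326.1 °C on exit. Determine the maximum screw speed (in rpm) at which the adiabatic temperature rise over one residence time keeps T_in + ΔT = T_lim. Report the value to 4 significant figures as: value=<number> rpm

value=13.20 rpm

Q_s = Q / 3600 = 74.8 / 3600 = 0.0207778 kg/s
t_res = M / Q_s = 3.25 / 0.0207778 = 156.417 s
D = 149.9 mm = 0.1499 m;  h = 3.71 mm = 0.00371 m
ΔT_a = T_lim − T_in = 326.1 − 215.4 = 110.7 K
Invert ΔT = ηγ̇²t_res/(ρcp) for γ̇: γ̇_max² = ΔT_a ρ cp / (η t_res) = 110.7·984·2005 / (1791·156.417) = 779.61 s⁻²
γ̇_max = sqrt(779.61) = 27.9215 s⁻¹
N_max = γ̇_max h / (πD) = 27.9215·0.00371/(π·0.1499) = 0.219969 rev/s → ×60 = 13.1981 rpm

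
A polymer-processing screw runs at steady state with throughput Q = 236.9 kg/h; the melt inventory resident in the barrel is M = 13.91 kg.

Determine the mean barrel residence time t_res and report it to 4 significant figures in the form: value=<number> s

Throughput in SI: Q_s = 236.9 kg/h ÷ 3600 s/h = 0.0658056 kg/s
t_res = M / Q_s = 13.91 ÷ 0.0658056 = 211.38 s

value=211.4 s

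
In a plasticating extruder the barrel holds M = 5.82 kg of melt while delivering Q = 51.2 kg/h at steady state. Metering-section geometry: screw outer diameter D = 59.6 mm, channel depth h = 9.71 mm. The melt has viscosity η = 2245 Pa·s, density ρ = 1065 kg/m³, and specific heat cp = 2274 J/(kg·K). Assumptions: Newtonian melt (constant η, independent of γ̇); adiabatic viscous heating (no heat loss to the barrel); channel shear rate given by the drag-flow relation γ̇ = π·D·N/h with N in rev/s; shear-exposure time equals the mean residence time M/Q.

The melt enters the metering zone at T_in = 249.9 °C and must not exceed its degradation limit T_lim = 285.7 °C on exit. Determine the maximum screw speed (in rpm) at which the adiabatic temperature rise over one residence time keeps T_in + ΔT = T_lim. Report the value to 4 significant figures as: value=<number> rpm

value=30.23 rpm

Q_s = Q / 3600 = 51.2 / 3600 = 0.0142222 kg/s
Mean residence time: t_res = M/Q_s = 5.82 kg / 0.0142222 kg/s = 409.219 s
Geometry in SI: D = 59.6 mm → 0.0596 m, h = 9.71 mm → 0.00971 m
Allowable rise: ΔT_a = T_lim − T_in = 285.7 − 249.9 = 35.8 K
γ̇_max² = ΔT_a·ρ·cp / (η·t_res) = [35.8 × 1065 × 2274] / [2245 × 409.219] = 94.3738 s⁻²
γ̇_max = √94.3738 = 9.71462 s⁻¹
N_max = γ̇_max h / (πD) = 9.71462·0.00971/(π·0.0596) = 0.503789 rev/s → ×60 = 30.2273 rpm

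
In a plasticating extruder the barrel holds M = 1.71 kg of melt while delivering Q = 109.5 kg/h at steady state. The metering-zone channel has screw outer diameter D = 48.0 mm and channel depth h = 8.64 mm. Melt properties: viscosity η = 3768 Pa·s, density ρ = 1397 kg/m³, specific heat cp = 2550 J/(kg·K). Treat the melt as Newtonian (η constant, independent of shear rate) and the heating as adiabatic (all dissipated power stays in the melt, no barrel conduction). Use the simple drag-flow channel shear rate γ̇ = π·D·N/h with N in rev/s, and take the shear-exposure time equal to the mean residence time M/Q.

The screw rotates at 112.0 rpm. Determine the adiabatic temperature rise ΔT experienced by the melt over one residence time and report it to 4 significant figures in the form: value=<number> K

Throughput in SI: Q_s = 109.5 kg/h ÷ 3600 s/h = 0.0304167 kg/s
t_res = M / Q_s = 1.71 / 0.0304167 = 56.2192 s
Geometry in metres: D = 48.0 mm → 0.048 m, h = 8.64 mm → 0.00864 m; screw speed N = 112.0 rpm = 1.86667 rev/s
Shear rate: γ̇ = πDN/h = π·0.048·1.86667/0.00864 = 32.5795 s⁻¹
ΔT = η·γ̇²·t_res/(ρ·cp) = [3768 × 32.5795² × 56.2192] / [1397 × 2550] = 63.1171 K

value=63.12 K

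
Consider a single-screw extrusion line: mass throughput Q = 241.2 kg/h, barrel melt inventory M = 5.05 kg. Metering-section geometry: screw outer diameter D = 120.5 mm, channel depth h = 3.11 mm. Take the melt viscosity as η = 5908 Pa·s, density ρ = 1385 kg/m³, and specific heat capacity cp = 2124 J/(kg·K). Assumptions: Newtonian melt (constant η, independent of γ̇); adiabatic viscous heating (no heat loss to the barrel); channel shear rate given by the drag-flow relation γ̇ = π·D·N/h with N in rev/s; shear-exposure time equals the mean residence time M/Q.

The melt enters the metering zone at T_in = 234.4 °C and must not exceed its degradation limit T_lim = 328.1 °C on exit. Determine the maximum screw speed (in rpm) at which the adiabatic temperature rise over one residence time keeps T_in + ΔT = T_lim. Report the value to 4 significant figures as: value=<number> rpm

Convert throughput: Q = 241.2 kg/h = 241.2/3600 = 0.067 kg/s
t_res = M / Q_s = 5.05 / 0.067 = 75.3731 s
D = 120.5 mm = 0.1205 m;  h = 3.11 mm = 0.00311 m
Allowable rise: ΔT_a = T_lim − T_in = 328.1 − 234.4 = 93.7 K
Invert ΔT = ηγ̇²t_res/(ρcp) for γ̇: γ̇_max² = ΔT_a ρ cp / (η t_res) = 93.7·1385·2124 / (5908·75.3731) = 618.995 s⁻²
γ̇_max = sqrt(618.995) = 24.8796 s⁻¹
N_max = γ̇_max·h / (π·D) = 24.8796 · 0.00311 / (π · 0.1205) = 0.204393 rev/s = 12.2636 rpm

value=12.26 rpm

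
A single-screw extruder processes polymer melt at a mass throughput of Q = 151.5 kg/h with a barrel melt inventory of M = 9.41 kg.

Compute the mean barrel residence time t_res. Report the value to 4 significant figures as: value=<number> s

Q_s = Q / 3600 = 151.5 / 3600 = 0.0420833 kg/s
t_res = M / Q_s = 9.41 ÷ 0.0420833 = 223.604 s

value=223.6 s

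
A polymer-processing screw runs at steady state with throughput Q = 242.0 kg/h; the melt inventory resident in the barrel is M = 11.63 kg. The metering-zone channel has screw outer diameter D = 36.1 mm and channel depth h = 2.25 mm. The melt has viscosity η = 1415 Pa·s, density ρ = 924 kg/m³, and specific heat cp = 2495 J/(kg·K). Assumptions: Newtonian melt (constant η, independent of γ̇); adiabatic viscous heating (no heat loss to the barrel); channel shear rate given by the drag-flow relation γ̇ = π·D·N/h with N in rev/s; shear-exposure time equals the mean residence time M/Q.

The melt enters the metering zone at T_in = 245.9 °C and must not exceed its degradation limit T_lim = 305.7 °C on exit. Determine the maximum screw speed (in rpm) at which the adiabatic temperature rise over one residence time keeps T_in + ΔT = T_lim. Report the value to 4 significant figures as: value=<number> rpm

Convert throughput: Q = 242.0 kg/h = 242.0/3600 = 0.0672222 kg/s
t_res = M / Q_s = 11.63 / 0.0672222 = 173.008 s
D = 36.1 mm = 0.0361 m;  h = 2.25 mm = 0.00225 m
ΔT_a = T_lim − T_in = 305.7 − 245.9 = 59.8 K
γ̇_max² = ΔT_a·ρ·cp / (η·t_res) = [59.8 × 924 × 2495] / [1415 × 173.008] = 563.145 s⁻²
Take the square root: γ̇_max = √(563.145) = 23.7307 s⁻¹
N_max = γ̇_max h / (πD) = 23.7307·0.00225/(π·0.0361) = 0.470799 rev/s → ×60 = 28.2479 rpm

value=28.25 rpm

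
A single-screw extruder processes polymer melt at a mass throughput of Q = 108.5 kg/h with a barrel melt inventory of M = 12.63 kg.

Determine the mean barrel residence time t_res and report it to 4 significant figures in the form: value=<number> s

Convert throughput: Q = 108.5 kg/h = 108.5/3600 = 0.0301389 kg/s
t_res = M / Q_s = 12.63 ÷ 0.0301389 = 419.06 s

value=419.1 s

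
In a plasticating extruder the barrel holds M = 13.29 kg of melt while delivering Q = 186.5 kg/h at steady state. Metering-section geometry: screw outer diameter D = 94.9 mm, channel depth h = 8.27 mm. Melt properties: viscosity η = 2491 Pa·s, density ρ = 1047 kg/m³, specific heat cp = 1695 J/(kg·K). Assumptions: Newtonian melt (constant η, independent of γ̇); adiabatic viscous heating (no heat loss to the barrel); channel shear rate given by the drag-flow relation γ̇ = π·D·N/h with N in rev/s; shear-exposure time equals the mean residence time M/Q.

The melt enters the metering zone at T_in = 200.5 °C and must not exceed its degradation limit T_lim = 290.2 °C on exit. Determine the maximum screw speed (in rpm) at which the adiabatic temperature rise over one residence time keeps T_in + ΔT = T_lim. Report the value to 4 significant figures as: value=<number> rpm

Throughput in SI: Q_s = 186.5 kg/h ÷ 3600 s/h = 0.0518056 kg/s
Mean residence time: t_res = M/Q_s = 13.29 kg / 0.0518056 kg/s = 256.536 s
Geometry in SI: D = 94.9 mm → 0.0949 m, h = 8.27 mm → 0.00827 m
Allowable rise: ΔT_a = T_lim − T_in = 290.2 − 200.5 = 89.7 K
γ̇_max² = ΔT_a·ρ·cp / (η·t_res) = [89.7 × 1047 × 1695] / [2491 × 256.536] = 249.107 s⁻²
γ̇_max = sqrt(249.107) = 15.7831 s⁻¹
N_max = γ̇_max·h / (π·D) = 15.7831 · 0.00827 / (π · 0.0949) = 0.437807 rev/s = 26.2684 rpm

value=26.27 rpm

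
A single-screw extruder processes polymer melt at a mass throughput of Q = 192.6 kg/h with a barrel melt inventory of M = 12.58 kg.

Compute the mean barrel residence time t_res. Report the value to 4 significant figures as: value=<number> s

value=235.1 s

Throughput in SI: Q_s = 192.6 kg/h ÷ 3600 s/h = 0.0535 kg/s
t_res = M / Q_s = 12.58 ÷ 0.0535 = 235.14 s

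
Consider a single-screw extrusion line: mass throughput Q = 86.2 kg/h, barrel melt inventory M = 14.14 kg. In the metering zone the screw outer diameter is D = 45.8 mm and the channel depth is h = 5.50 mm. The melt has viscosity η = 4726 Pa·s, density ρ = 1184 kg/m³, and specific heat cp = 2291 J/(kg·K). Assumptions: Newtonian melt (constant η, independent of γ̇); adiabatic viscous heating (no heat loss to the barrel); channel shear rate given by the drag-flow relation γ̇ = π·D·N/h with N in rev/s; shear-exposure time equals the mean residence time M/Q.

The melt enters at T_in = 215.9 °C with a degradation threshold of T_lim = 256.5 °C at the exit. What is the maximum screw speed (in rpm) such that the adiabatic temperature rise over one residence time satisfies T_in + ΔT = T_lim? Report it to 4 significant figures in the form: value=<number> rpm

value=14.41 rpm

Throughput in SI: Q_s = 86.2 kg/h ÷ 3600 s/h = 0.0239444 kg/s
t_res = M / Q_s = 14.14 ÷ 0.0239444 = 590.534 s
D = 45.8 mm = 0.0458 m;  h = 5.50 mm = 0.0055 m
Allowable rise: ΔT_a = T_lim − T_in = 256.5 − 215.9 = 40.6 K
γ̇_max² = ΔT_a·ρ·cp/(η·t_res) = 40.6·1184·2291/(4726·590.534) = 39.4607 s⁻²
Take the square root: γ̇_max = √(39.4607) = 6.28177 s⁻¹
Solve γ̇ = πDN/h for N: N_max = γ̇_max·h/(π·D) = 6.28177 × 0.0055 / (π × 0.0458) = 0.240121 rev/s = 14.4072 rpm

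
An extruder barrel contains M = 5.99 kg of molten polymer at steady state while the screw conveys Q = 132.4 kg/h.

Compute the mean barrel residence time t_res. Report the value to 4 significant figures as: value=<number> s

value=162.9 s

Convert throughput: Q = 132.4 kg/h = 132.4/3600 = 0.0367778 kg/s
Mean residence time: t_res = M/Q_s = 5.99 kg / 0.0367778 kg/s = 162.87 s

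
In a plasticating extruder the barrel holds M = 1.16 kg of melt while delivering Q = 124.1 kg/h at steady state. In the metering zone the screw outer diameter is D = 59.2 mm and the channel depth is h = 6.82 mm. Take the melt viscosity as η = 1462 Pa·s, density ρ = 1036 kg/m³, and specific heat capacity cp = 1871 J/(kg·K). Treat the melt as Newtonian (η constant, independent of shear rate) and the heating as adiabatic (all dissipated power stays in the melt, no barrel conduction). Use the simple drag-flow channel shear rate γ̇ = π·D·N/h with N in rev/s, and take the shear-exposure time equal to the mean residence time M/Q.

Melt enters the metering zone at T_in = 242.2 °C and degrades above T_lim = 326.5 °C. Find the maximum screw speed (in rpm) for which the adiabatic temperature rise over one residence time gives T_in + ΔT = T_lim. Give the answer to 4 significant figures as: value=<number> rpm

value=126.8 rpm

Q_s = Q / 3600 = 124.1 / 3600 = 0.0344722 kg/s
Mean residence time: t_res = M/Q_s = 1.16 kg / 0.0344722 kg/s = 33.6503 s
D = 59.2 mm = 0.0592 m;  h = 6.82 mm = 0.00682 m
ΔT_a = T_lim − T_in = 326.5 − 242.2 = 84.3 K
γ̇_max² = ΔT_a·ρ·cp/(η·t_res) = 84.3·1036·1871/(1462·33.6503) = 3321.43 s⁻²
γ̇_max = sqrt(3321.43) = 57.6318 s⁻¹
Solve γ̇ = πDN/h for N: N_max = γ̇_max·h/(π·D) = 57.6318 × 0.00682 / (π × 0.0592) = 2.11337 rev/s = 126.802 rpm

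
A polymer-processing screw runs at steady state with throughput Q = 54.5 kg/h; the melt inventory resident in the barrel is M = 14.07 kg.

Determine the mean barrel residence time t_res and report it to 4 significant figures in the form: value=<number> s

Q_s = Q / 3600 = 54.5 / 3600 = 0.0151389 kg/s
Mean residence time: t_res = M/Q_s = 14.07 kg / 0.0151389 kg/s = 929.394 s

value=929.4 s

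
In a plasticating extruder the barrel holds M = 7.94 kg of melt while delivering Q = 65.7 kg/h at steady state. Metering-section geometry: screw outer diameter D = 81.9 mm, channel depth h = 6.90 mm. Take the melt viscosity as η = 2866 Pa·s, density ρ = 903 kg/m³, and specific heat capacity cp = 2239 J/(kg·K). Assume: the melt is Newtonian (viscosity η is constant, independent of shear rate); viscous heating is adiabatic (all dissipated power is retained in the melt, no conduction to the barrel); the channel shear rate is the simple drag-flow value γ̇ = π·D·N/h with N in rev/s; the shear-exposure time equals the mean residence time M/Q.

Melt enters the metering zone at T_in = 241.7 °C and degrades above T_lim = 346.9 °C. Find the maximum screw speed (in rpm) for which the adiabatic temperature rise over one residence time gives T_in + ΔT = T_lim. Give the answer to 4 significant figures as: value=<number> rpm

value=21.01 rpm

Convert throughput: Q = 65.7 kg/h = 65.7/3600 = 0.01825 kg/s
t_res = M / Q_s = 7.94 ÷ 0.01825 = 435.068 s
Geometry in SI: D = 81.9 mm → 0.0819 m, h = 6.90 mm → 0.0069 m
Allowable rise: ΔT_a = T_lim − T_in = 346.9 − 241.7 = 105.2 K
γ̇_max² = ΔT_a·ρ·cp/(η·t_res) = 105.2·903·2239/(2866·435.068) = 170.578 s⁻²
γ̇_max = √170.578 = 13.0606 s⁻¹
Solve γ̇ = πDN/h for N: N_max = γ̇_max·h/(π·D) = 13.0606 × 0.0069 / (π × 0.0819) = 0.350249 rev/s = 21.015 rpm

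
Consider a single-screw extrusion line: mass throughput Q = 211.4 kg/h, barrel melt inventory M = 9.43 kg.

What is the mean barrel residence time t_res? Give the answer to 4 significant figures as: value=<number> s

Throughput in SI: Q_s = 211.4 kg/h ÷ 3600 s/h = 0.0587222 kg/s
t_res = M / Q_s = 9.43 ÷ 0.0587222 = 160.587 s

value=160.6 s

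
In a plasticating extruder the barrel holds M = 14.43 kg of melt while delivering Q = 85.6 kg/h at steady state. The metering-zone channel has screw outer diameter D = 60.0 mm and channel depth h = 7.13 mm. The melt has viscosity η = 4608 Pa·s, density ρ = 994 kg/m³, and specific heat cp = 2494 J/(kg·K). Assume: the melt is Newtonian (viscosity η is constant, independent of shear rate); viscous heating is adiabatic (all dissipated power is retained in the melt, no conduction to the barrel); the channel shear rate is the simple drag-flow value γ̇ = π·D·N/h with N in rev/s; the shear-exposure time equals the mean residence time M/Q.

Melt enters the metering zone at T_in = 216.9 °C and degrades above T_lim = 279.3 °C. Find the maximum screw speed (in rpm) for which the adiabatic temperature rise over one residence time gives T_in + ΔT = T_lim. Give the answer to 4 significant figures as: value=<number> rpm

Convert throughput: Q = 85.6 kg/h = 85.6/3600 = 0.0237778 kg/s
t_res = M / Q_s = 14.43 / 0.0237778 = 606.869 s
D = 60.0 mm = 0.06 m;  h = 7.13 mm = 0.00713 m
Allowable rise: ΔT_a = T_lim − T_in = 279.3 − 216.9 = 62.4 K
γ̇_max² = ΔT_a·ρ·cp / (η·t_res) = [62.4 × 994 × 2494] / [4608 × 606.869] = 55.3172 s⁻²
Take the square root: γ̇_max = √(55.3172) = 7.43755 s⁻¹
N_max = γ̇_max·h / (π·D) = 7.43755 · 0.00713 / (π · 0.06) = 0.281331 rev/s = 16.8799 rpm

value=16.88 rpm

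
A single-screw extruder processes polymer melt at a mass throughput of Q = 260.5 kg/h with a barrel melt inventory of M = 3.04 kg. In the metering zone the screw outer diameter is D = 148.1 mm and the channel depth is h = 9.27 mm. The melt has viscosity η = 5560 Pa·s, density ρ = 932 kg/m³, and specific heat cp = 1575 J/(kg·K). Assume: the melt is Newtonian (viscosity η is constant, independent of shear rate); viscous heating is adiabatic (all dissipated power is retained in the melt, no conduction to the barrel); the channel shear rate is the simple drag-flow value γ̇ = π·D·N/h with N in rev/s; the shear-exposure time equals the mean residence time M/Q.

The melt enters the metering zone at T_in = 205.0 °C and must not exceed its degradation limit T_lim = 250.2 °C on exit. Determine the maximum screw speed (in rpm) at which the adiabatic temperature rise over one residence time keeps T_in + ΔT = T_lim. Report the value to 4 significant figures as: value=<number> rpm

value=20.15 rpm

Convert throughput: Q = 260.5 kg/h = 260.5/3600 = 0.0723611 kg/s
Mean residence time: t_res = M/Q_s = 3.04 kg / 0.0723611 kg/s = 42.0115 s
D = 148.1 mm = 0.1481 m;  h = 9.27 mm = 0.00927 m
ΔT_a = T_lim − T_in = 250.2 °C − 205.0 °C = 45.2 K
γ̇_max² = ΔT_a·ρ·cp / (η·t_res) = [45.2 × 932 × 1575] / [5560 × 42.0115] = 284.048 s⁻²
Take the square root: γ̇_max = √(284.048) = 16.8537 s⁻¹
N_max = γ̇_max·h / (π·D) = 16.8537 · 0.00927 / (π · 0.1481) = 0.335792 rev/s = 20.1475 rpm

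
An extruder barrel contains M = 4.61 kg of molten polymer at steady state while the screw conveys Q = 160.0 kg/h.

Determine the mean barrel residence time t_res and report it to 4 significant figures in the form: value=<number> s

Q_s = Q / 3600 = 160.0 / 3600 = 0.0444444 kg/s
t_res = M / Q_s = 4.61 / 0.0444444 = 103.725 s

value=103.7 s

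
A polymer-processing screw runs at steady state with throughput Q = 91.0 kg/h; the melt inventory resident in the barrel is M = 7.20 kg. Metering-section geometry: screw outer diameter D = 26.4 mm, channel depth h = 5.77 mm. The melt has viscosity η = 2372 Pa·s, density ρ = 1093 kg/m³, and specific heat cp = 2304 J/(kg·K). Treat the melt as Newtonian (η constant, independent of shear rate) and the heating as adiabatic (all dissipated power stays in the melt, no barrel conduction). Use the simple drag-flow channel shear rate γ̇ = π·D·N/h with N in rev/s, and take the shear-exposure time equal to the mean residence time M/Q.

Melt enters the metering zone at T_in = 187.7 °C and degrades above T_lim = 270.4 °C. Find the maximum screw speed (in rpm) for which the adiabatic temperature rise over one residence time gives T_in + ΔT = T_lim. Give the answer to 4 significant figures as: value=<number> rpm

value=73.29 rpm

Convert throughput: Q = 91.0 kg/h = 91.0/3600 = 0.0252778 kg/s
t_res = M / Q_s = 7.20 ÷ 0.0252778 = 284.835 s
Geometry in SI: D = 26.4 mm → 0.0264 m, h = 5.77 mm → 0.00577 m
ΔT_a = T_lim − T_in = 270.4 − 187.7 = 82.7 K
γ̇_max² = ΔT_a·ρ·cp/(η·t_res) = 82.7·1093·2304/(2372·284.835) = 308.248 s⁻²
γ̇_max = √308.248 = 17.557 s⁻¹
Solve γ̇ = πDN/h for N: N_max = γ̇_max·h/(π·D) = 17.557 × 0.00577 / (π × 0.0264) = 1.22144 rev/s = 73.2864 rpm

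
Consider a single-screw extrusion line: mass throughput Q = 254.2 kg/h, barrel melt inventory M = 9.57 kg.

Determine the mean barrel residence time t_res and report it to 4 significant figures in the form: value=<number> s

Convert throughput: Q = 254.2 kg/h = 254.2/3600 = 0.0706111 kg/s
t_res = M / Q_s = 9.57 / 0.0706111 = 135.531 s

value=135.5 s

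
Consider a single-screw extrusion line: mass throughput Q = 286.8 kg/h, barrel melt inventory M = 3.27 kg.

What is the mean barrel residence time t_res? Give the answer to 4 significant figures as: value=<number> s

value=41.05 s

Throughput in SI: Q_s = 286.8 kg/h ÷ 3600 s/h = 0.0796667 kg/s
t_res = M / Q_s = 3.27 ÷ 0.0796667 = 41.046 s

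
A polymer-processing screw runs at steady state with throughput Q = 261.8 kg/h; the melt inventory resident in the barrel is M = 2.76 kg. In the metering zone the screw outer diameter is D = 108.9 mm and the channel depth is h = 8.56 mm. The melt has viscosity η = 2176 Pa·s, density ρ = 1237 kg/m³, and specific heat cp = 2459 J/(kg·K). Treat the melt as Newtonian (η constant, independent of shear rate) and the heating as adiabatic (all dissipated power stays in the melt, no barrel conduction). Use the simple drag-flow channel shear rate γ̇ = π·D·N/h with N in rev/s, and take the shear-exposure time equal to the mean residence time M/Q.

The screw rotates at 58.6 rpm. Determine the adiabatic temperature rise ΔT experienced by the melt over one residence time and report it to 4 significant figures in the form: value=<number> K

Throughput in SI: Q_s = 261.8 kg/h ÷ 3600 s/h = 0.0727222 kg/s
t_res = M / Q_s = 2.76 / 0.0727222 = 37.9526 s
Geometry in metres: D = 108.9 mm → 0.1089 m, h = 8.56 mm → 0.00856 m; screw speed N = 58.6 rpm = 0.976667 rev/s
γ̇ = π D N / h = (π)(0.1089)(0.976667) / 0.00856 = 39.0347 s⁻¹
Adiabatic rise: ΔT = η γ̇² t_res / (ρ cp) = 2176·(39.0347)²·37.9526 / (1237·2459) = 41.3688 K

value=41.37 K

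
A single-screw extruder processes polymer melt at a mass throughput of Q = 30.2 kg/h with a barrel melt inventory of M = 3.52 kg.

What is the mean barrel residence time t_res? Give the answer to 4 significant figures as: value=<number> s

Throughput in SI: Q_s = 30.2 kg/h ÷ 3600 s/h = 0.00838889 kg/s
Mean residence time: t_res = M/Q_s = 3.52 kg / 0.00838889 kg/s = 419.603 s

value=419.6 s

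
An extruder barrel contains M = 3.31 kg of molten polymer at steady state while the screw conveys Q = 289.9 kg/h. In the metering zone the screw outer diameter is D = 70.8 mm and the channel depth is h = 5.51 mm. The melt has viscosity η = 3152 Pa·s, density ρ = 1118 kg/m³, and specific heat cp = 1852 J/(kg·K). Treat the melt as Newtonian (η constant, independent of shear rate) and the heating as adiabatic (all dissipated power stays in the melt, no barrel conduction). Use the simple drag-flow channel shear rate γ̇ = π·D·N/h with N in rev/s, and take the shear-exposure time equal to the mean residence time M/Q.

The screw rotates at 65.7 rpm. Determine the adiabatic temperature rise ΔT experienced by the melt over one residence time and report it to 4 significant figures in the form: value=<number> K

value=122.3 K

Throughput in SI: Q_s = 289.9 kg/h ÷ 3600 s/h = 0.0805278 kg/s
t_res = M / Q_s = 3.31 ÷ 0.0805278 = 41.1038 s
Convert to SI: D = 0.0708 m, h = 0.00551 m, N = 65.7/60 = 1.095 rev/s
Shear rate: γ̇ = πDN/h = π·0.0708·1.095/0.00551 = 44.2024 s⁻¹
Adiabatic rise: ΔT = η γ̇² t_res / (ρ cp) = 3152·(44.2024)²·41.1038 / (1118·1852) = 122.258 K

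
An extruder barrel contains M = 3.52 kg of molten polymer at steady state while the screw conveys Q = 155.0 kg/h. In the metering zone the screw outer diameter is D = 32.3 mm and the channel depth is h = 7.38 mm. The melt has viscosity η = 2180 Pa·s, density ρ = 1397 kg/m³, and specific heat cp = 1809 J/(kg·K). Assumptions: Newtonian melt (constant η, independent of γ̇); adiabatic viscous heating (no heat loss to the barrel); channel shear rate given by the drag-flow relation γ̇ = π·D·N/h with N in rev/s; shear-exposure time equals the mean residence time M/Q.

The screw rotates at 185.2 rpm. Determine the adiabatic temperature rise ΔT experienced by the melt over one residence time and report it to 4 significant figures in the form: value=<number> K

Throughput in SI: Q_s = 155.0 kg/h ÷ 3600 s/h = 0.0430556 kg/s
t_res = M / Q_s = 3.52 ÷ 0.0430556 = 81.7548 s
Geometry in metres: D = 32.3 mm → 0.0323 m, h = 7.38 mm → 0.00738 m; screw speed N = 185.2 rpm = 3.08667 rev/s
Shear rate: γ̇ = πDN/h = π·0.0323·3.08667/0.00738 = 42.441 s⁻¹
ΔT = η·γ̇²·t_res / (ρ·cp) = 2180 · (42.441)² · 81.7548 / (1397 · 1809) = 127.03 K

value=127.0 K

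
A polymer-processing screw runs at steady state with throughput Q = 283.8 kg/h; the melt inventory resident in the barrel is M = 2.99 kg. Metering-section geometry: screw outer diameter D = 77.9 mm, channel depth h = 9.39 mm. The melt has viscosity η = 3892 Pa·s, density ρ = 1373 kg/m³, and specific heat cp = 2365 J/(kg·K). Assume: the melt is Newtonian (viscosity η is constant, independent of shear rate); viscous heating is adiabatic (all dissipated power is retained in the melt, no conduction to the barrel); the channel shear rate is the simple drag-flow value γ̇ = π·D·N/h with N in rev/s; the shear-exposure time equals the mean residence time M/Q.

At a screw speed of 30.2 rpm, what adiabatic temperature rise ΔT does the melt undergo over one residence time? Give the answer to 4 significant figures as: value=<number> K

value=7.823 K

Q_s = Q / 3600 = 283.8 / 3600 = 0.0788333 kg/s
Mean residence time: t_res = M/Q_s = 2.99 kg / 0.0788333 kg/s = 37.9281 s
D = 77.9 mm = 0.0779 m;  h = 9.39 mm = 0.00939 m;  N = 30.2 rpm / 60 = 0.503333 rev/s
γ̇ = π D N / h = (π)(0.0779)(0.503333) / 0.00939 = 13.1183 s⁻¹
ΔT = η·γ̇²·t_res/(ρ·cp) = [3892 × 13.1183² × 37.9281] / [1373 × 2365] = 7.82325 K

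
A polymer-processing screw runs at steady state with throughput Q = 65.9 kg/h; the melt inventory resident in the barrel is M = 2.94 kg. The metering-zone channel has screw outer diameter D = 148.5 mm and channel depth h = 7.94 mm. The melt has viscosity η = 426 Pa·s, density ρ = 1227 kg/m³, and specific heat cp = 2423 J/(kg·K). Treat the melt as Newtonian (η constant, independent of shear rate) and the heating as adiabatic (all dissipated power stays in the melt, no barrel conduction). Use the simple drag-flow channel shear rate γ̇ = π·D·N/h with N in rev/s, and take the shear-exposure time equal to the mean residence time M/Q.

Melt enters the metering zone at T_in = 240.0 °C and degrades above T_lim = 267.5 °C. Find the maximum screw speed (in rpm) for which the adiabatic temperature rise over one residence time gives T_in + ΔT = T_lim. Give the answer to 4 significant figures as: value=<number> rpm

value=35.30 rpm

Q_s = Q / 3600 = 65.9 / 3600 = 0.0183056 kg/s
t_res = M / Q_s = 2.94 ÷ 0.0183056 = 160.607 s
D = 148.5 mm = 0.1485 m;  h = 7.94 mm = 0.00794 m
Allowable rise: ΔT_a = T_lim − T_in = 267.5 − 240.0 = 27.5 K
γ̇_max² = ΔT_a·ρ·cp / (η·t_res) = [27.5 × 1227 × 2423] / [426 × 160.607] = 1194.97 s⁻²
γ̇_max = √1194.97 = 34.5683 s⁻¹
Solve γ̇ = πDN/h for N: N_max = γ̇_max·h/(π·D) = 34.5683 × 0.00794 / (π × 0.1485) = 0.588332 rev/s = 35.2999 rpm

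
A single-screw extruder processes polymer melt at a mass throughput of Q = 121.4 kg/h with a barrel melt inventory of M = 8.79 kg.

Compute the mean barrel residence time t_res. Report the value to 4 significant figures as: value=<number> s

value=260.7 s

Throughput in SI: Q_s = 121.4 kg/h ÷ 3600 s/h = 0.0337222 kg/s
t_res = M / Q_s = 8.79 ÷ 0.0337222 = 260.659 s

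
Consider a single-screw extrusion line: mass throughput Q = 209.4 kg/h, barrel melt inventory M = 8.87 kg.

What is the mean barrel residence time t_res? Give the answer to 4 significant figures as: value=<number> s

value=152.5 s

Convert throughput: Q = 209.4 kg/h = 209.4/3600 = 0.0581667 kg/s
Mean residence time: t_res = M/Q_s = 8.87 kg / 0.0581667 kg/s = 152.493 s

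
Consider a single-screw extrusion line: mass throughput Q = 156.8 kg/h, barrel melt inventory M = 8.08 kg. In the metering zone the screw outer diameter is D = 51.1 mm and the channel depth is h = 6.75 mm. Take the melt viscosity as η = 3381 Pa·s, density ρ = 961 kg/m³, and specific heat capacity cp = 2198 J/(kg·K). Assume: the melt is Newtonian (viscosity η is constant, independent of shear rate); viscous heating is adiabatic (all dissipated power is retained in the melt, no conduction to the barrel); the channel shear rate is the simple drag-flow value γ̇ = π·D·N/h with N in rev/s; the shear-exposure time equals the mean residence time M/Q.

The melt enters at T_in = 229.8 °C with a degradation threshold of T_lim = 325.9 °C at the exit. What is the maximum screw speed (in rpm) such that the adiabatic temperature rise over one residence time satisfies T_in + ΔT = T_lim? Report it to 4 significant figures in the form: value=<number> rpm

value=45.39 rpm

Throughput in SI: Q_s = 156.8 kg/h ÷ 3600 s/h = 0.0435556 kg/s
t_res = M / Q_s = 8.08 ÷ 0.0435556 = 185.51 s
Convert to metres: D = 0.0511 m, h = 0.00675 m
Allowable rise: ΔT_a = T_lim − T_in = 325.9 − 229.8 = 96.1 K
Invert ΔT = ηγ̇²t_res/(ρcp) for γ̇: γ̇_max² = ΔT_a ρ cp / (η t_res) = 96.1·961·2198 / (3381·185.51) = 323.639 s⁻²
γ̇_max = √323.639 = 17.99 s⁻¹
N_max = γ̇_max h / (πD) = 17.99·0.00675/(π·0.0511) = 0.756421 rev/s → ×60 = 45.3853 rpm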